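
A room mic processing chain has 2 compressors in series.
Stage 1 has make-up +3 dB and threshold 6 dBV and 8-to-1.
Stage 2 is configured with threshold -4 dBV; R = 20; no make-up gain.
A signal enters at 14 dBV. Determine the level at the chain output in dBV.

Stage 1: 14 dBV is 8 dB over 6 dBV; at 8:1 that becomes 1 dB over, giving 7 dBV; +3 dB make-up → 10 dBV.
Stage 2: 10 dBV is 14 dB over -4 dBV; at 20:1 that becomes 0.7 dB over, giving -3.3 dBV.

-3.3 dBV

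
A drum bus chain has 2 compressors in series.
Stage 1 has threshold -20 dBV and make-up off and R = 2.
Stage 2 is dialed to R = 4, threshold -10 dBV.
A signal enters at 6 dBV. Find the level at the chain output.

-9.25 dBV

Stage 1: overshoot 26 dB → 26/2 = 13 dB → -7 dBV.
Stage 2: overshoot 3 dB → 3/4 = 0.75 dB → -9.25 dBV.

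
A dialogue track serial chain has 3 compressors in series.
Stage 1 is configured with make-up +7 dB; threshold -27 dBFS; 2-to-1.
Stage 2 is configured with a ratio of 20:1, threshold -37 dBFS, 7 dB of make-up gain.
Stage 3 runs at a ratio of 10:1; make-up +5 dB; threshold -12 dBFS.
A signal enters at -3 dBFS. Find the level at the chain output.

-23.55 dBFS

Stage 1: overshoot 24 dB → 24/2 = 12 dB → -15 dBFS; +7 dB make-up → -8 dBFS.
Stage 2: 29 dB above -37 dBFS, reduced 20:1 to 1.45 dB above → -35.55 dBFS; +7 dB make-up → -28.55 dBFS.
Stage 3: -28.55 dBFS ≤ -12 dBFS, so stage 3 doesn't engage; make-up brings it to -23.55 dBFS.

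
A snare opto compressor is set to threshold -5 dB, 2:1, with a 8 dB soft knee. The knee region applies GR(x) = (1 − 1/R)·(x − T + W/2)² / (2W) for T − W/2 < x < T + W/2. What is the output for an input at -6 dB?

-6.28125 dB

x − T + W/2 = -6 − (-5) + 4 = 3.
GR = (1 − 1/2) × 3² / 16 = 0.5 × 9 / 16 = 0.28125 dB.
Output = -6 − 0.28125 = -6.28125 dB.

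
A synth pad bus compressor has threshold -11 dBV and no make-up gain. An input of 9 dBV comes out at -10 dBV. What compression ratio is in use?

Input overshoot = 9 − (-11) = 20 dB; output overshoot = -10 − (-11) = 1 dB.
Ratio = 20 / 1 = 20.

20:1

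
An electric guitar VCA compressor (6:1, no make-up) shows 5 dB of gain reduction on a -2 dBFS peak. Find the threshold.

-8 dBFS

Let T be the threshold. Output overshoot = (input overshoot)/R, so -7 − T = (-2 − T)/6.
6·(-7 − T) = -2 − T → 5·T = -42 − (-2) = -40.
T = -40/5 = -8 dBFS.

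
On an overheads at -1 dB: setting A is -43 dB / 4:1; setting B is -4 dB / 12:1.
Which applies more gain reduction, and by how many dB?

A, by 28.75 dB

A: overshoot 42 dB → output overshoot 10.5 dB → GR 31.5 dB.
B: overshoot 3 dB → output overshoot 0.25 dB → GR 2.75 dB.
A applies 28.75 dB more gain reduction.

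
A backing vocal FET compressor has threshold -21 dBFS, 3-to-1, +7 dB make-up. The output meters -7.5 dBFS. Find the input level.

-1.5 dBFS

Stripping the +7 dB make-up gives -14.5 dBFS at the gain stage.
Post-compression overshoot = -14.5 − (-21) = 6.5 dB.
Undo the ratio: input overshoot = 6.5 × 3 = 19.5 dB, giving input = -1.5 dBFS.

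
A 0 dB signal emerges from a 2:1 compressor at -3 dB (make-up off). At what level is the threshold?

Gain reduction = 0 − (-3) = 3 dB; output overshoot = GR / (R − 1) = 3 / 1 = 3 dB.
Threshold = output − output overshoot = -3 − 3 = -6 dB.

-6 dB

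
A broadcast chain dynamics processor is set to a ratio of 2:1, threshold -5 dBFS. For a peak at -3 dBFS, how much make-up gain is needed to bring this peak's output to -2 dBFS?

2 dB

Without make-up, output = threshold + overshoot/2 = -5 + 1 = -4 dBFS.
Gap to target: 2 dB.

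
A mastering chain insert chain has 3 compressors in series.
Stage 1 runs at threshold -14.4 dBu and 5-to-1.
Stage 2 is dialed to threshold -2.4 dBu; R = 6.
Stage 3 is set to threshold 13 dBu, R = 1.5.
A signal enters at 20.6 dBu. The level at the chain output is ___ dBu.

Stage 1: 35 dB above -14.4 dBu, reduced 5:1 to 7 dB above → -7.4 dBu.
Stage 2: below threshold (-7.4 ≤ -2.4); passes unchanged; output -7.4 dBu.
Stage 3: below threshold (-7.4 ≤ 13); passes unchanged; output -7.4 dBu.

-7.4 dBu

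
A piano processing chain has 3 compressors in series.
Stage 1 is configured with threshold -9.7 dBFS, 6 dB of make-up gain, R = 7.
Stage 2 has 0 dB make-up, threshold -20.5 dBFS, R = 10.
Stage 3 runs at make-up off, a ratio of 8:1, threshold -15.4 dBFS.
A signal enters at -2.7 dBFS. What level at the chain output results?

-18.72 dBFS

Stage 1: -2.7 dBFS is 7 dB over -9.7 dBFS; at 7:1 that becomes 1 dB over, giving -8.7 dBFS; +6 dB make-up → -2.7 dBFS.
Stage 2: -2.7 dBFS is 17.8 dB over -20.5 dBFS; at 10:1 that becomes 1.78 dB over, giving -18.72 dBFS.
Stage 3: -18.72 dBFS is at or below the -15.4 dBFS threshold — no compression; output -18.72 dBFS.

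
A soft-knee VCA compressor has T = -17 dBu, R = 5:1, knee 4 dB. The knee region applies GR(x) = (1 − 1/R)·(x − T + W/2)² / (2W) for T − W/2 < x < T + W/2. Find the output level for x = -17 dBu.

x − T + W/2 = -17 − (-17) + 2 = 2.
GR = (1 − 1/5) × 2² / 8 = 0.8 × 4 / 8 = 0.4 dB.
Output = -17 − 0.4 = -17.4 dBu.

-17.4 dBu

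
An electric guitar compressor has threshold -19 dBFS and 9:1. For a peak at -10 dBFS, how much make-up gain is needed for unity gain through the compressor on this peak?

The peak compresses to -19 + 9/9 = -18 dBFS.
To reach -10 dBFS requires -10 − (-18) = 8 dB of make-up.

8 dB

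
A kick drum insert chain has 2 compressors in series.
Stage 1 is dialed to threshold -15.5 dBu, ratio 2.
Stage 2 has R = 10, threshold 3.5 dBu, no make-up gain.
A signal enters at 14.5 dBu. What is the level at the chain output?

Stage 1: overshoot 30 dB → 30/2 = 15 dB → -0.5 dBu.
Stage 2: -0.5 dBu is at or below the 3.5 dBu threshold — no compression; output -0.5 dBu.

-0.5 dBu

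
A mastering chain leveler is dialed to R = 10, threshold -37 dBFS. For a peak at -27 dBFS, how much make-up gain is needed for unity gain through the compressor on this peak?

Overshoot 10 dB → 10/10 = 1 dB after compression, so the compressed level is -37 + 1 = -36 dBFS.
Make-up = target − compressed = -27 − (-36) = 9 dB.

9 dB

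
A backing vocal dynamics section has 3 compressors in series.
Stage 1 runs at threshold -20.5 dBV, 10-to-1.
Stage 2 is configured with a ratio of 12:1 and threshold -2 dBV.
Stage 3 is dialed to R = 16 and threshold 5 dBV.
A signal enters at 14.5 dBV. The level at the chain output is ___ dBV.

Stage 1: 35 dB above -20.5 dBV, reduced 10:1 to 3.5 dB above → -17 dBV.
Stage 2: -17 dBV ≤ -2 dBV, so stage 2 doesn't engage; output -17 dBV.
Stage 3: -17 dBV is at or below the 5 dBV threshold — no compression; output -17 dBV.

-17 dBV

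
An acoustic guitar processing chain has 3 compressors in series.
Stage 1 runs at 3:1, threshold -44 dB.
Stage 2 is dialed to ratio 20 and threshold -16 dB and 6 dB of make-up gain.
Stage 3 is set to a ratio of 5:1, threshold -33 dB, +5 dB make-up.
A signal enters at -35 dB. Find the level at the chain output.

-30 dB

Stage 1: 9 dB above -44 dB, reduced 3:1 to 3 dB above → -41 dB.
Stage 2: -41 dB ≤ -16 dB, so stage 2 doesn't engage; make-up brings it to -35 dB.
Stage 3: -35 dB ≤ -33 dB, so stage 3 doesn't engage; make-up brings it to -30 dB.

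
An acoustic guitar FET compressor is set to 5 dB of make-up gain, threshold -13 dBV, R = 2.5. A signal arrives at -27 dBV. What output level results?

-27 dBV is 14 dB below the -13 dBV threshold, so no gain reduction is applied.
Make-up gain adds 5 dB: -27 + 5 = -22 dBV.

-22 dBV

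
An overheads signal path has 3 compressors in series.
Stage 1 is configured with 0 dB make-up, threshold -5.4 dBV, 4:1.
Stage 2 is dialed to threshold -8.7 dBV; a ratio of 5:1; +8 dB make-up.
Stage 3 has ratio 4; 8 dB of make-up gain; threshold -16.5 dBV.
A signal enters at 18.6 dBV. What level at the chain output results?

Stage 1: overshoot 24 dB → 24/4 = 6 dB → 0.6 dBV.
Stage 2: 9.3 dB above -8.7 dBV, reduced 5:1 to 1.86 dB above → -6.84 dBV; +8 dB make-up → 1.16 dBV.
Stage 3: overshoot 17.66 dB → 17.66/4 = 4.415 dB → -12.085 dBV; +8 dB make-up → -4.085 dBV.

-4.085 dBV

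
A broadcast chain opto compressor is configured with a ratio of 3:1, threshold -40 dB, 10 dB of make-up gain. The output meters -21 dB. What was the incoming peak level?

Before make-up, the level was -21 − 10 = -31 dB.
That's 9 dB above the -40 dB threshold.
Before 3:1 compression the overshoot was 9 × 3 = 27 dB, so input = -40 + 27 = -13 dB.

-13 dB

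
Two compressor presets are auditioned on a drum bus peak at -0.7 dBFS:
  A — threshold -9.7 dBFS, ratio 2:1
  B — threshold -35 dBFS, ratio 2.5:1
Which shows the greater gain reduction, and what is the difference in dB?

A: GR = 9 − 9/2 = 4.5 dB.
B: GR = 34.3 − 34.3/2.5 = 20.58 dB.
Difference: 16.08 dB in favour of B.

B, by 16.08 dB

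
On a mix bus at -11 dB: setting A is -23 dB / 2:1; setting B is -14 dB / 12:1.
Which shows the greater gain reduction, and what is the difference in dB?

A, by 3.25 dB

A: GR = 12 − 12/2 = 6 dB.
B: GR = 3 − 3/12 = 2.75 dB.
Difference: 3.25 dB in favour of A.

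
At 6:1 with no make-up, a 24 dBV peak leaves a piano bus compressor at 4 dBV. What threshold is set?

Let T be the threshold. Output overshoot = (input overshoot)/R, so 4 − T = (24 − T)/6.
6·(4 − T) = 24 − T → 5·T = 24 − 24 = 0.
T = 0/5 = 0 dBV.

0 dBV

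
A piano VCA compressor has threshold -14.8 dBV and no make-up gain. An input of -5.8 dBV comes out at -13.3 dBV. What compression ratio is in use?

Input overshoot = -5.8 − (-14.8) = 9 dB; output overshoot = -13.3 − (-14.8) = 1.5 dB.
Ratio = 9 / 1.5 = 6.

6:1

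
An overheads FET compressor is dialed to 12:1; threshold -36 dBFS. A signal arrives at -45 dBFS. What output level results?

-45 dBFS is 9 dB below the -36 dBFS threshold, so no gain reduction is applied.
Output = input = -45 dBFS.

-45 dBFS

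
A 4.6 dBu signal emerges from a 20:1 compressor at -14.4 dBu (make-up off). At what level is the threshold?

Let T be the threshold. Output overshoot = (input overshoot)/R, so -14.4 − T = (4.6 − T)/20.
20·(-14.4 − T) = 4.6 − T → 19·T = -288 − 4.6 = -292.6.
T = -292.6/19 = -15.4 dBu.

-15.4 dBu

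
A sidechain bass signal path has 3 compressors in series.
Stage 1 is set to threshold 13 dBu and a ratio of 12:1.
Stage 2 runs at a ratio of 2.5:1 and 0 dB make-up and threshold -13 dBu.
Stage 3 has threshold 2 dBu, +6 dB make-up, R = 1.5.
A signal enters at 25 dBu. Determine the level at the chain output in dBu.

3.8 dBu

Stage 1: 12 dB above 13 dBu, reduced 12:1 to 1 dB above → 14 dBu.
Stage 2: overshoot 27 dB → 27/2.5 = 10.8 dB → -2.2 dBu.
Stage 3: -2.2 dBu is at or below the 2 dBu threshold — no compression; make-up brings it to 3.8 dBu.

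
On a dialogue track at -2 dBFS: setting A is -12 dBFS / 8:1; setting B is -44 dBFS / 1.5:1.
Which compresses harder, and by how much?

B, by 5.25 dB

A: GR = 10 − 10/8 = 8.75 dB.
B: GR = 42 − 42/1.5 = 14 dB.
B applies 5.25 dB more gain reduction.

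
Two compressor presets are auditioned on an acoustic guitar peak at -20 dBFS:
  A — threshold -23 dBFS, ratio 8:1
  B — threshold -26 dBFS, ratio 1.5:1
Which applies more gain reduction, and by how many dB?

A: 3 dB over, compressed to 0.375 dB over, so 2.625 dB of GR.
B: 6 dB over, compressed to 4 dB over, so 2 dB of GR.
Difference: 0.625 dB in favour of A.

A, by 0.625 dB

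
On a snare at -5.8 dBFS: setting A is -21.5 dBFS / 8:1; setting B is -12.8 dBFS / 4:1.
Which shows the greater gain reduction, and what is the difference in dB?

A: GR = 15.7 − 15.7/8 = 13.7375 dB.
B: GR = 7 − 7/4 = 5.25 dB.
Difference: 8.4875 dB in favour of A.

A, by 8.4875 dB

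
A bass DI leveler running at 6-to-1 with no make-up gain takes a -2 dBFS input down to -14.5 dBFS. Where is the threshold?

-17 dBFS

Gain reduction = -2 − (-14.5) = 12.5 dB; output overshoot = GR / (R − 1) = 12.5 / 5 = 2.5 dB.
Threshold = output − output overshoot = -14.5 − 2.5 = -17 dBFS.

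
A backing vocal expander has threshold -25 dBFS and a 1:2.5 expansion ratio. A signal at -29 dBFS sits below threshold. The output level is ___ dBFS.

-35 dBFS

Below threshold, a 1:2.5 expander applies gain = (2.5−1)×(T − x) of attenuation.
(2.5−1) × 4 = 6 dB, so output = -29 − 6 = -35 dBFS.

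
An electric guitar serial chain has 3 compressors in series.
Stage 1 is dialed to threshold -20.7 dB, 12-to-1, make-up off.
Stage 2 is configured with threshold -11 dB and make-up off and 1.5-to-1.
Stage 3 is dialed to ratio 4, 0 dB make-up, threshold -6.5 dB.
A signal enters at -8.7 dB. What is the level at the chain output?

Stage 1: overshoot 12 dB → 12/12 = 1 dB → -19.7 dB.
Stage 2: -19.7 dB is at or below the -11 dB threshold — no compression; output -19.7 dB.
Stage 3: -19.7 dB is at or below the -6.5 dB threshold — no compression; output -19.7 dB.

-19.7 dB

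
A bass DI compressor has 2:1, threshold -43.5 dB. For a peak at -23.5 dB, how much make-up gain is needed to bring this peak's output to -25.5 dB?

Without make-up, output = threshold + overshoot/2 = -43.5 + 10 = -33.5 dB.
Gap to target: 8 dB.

8 dB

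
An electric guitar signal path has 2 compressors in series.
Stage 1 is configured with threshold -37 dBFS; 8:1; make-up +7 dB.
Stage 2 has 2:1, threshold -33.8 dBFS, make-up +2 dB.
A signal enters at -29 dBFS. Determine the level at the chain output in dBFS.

-29.4 dBFS

Stage 1: 8 dB above -37 dBFS, reduced 8:1 to 1 dB above → -36 dBFS; +7 dB make-up → -29 dBFS.
Stage 2: overshoot 4.8 dB → 4.8/2 = 2.4 dB → -31.4 dBFS; +2 dB make-up → -29.4 dBFS.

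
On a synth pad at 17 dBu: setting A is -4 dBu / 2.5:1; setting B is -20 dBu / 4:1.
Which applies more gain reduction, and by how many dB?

A: overshoot 21 dB → output overshoot 8.4 dB → GR 12.6 dB.
B: overshoot 37 dB → output overshoot 9.25 dB → GR 27.75 dB.
Difference: 15.15 dB in favour of B.

B, by 15.15 dB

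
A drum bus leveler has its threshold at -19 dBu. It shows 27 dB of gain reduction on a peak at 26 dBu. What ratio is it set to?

2.5:1

Input overshoot = 26 − (-19) = 45 dB.
Output overshoot = 45 − 27 = 18 dB.
Ratio = input overshoot / output overshoot = 45 / 18 = 2.5.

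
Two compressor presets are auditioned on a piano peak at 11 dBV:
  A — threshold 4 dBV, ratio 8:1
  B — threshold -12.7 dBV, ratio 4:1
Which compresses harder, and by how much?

A: GR = 7 − 7/8 = 6.125 dB.
B: GR = 23.7 − 23.7/4 = 17.775 dB.
Difference: 11.65 dB in favour of B.

B, by 11.65 dB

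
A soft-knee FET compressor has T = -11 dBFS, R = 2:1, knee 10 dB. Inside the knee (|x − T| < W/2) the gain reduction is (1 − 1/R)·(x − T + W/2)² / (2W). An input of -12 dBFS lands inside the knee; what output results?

-12.4 dBFS

x − T + W/2 = -12 − (-11) + 5 = 4.
GR = (1 − 1/2) × 4² / 20 = 0.5 × 16 / 20 = 0.4 dB.
Output = -12 − 0.4 = -12.4 dBFS.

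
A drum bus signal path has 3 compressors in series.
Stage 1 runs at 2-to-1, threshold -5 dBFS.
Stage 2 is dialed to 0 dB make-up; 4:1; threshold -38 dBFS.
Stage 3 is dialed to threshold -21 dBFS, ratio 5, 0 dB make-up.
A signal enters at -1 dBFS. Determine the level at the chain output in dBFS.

-29.25 dBFS

Stage 1: 4 dB above -5 dBFS, reduced 2:1 to 2 dB above → -3 dBFS.
Stage 2: overshoot 35 dB → 35/4 = 8.75 dB → -29.25 dBFS.
Stage 3: -29.25 dBFS ≤ -21 dBFS, so stage 3 doesn't engage; output -29.25 dBFS.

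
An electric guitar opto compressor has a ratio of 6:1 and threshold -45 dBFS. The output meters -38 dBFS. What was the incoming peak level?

That's 7 dB above the -45 dBFS threshold.
Input overshoot = R × output overshoot = 42 dB → input = -45 + 42 = -3 dBFS.

-3 dBFS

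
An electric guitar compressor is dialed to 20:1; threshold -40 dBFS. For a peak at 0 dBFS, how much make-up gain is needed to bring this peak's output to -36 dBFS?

2 dB

The peak compresses to -40 + 40/20 = -38 dBFS.
To reach -36 dBFS requires -36 − (-38) = 2 dB of make-up.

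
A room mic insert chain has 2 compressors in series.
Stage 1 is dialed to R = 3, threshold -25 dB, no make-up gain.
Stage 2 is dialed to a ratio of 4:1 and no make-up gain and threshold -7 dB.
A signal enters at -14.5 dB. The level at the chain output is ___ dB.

-21.5 dB

Stage 1: -14.5 dB is 10.5 dB over -25 dB; at 3:1 that becomes 3.5 dB over, giving -21.5 dB.
Stage 2: -21.5 dB ≤ -7 dB, so stage 2 doesn't engage; output -21.5 dB.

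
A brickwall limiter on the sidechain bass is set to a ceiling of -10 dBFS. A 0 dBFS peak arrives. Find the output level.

-10 dBFS

The limiter clamps the peak to its -10 dBFS ceiling.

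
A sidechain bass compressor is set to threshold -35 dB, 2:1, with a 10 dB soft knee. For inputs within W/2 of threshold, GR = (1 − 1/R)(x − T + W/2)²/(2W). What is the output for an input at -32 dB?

-33.6 dB

x − T + W/2 = -32 − (-35) + 5 = 8.
GR = (1 − 1/2) × 8² / 20 = 0.5 × 64 / 20 = 1.6 dB.
Output = -32 − 1.6 = -33.6 dB.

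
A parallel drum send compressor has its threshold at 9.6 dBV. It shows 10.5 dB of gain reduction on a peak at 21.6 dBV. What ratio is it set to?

8:1

Input overshoot = 21.6 − 9.6 = 12 dB.
Output overshoot = 12 − 10.5 = 1.5 dB.
Ratio = input overshoot / output overshoot = 12 / 1.5 = 8.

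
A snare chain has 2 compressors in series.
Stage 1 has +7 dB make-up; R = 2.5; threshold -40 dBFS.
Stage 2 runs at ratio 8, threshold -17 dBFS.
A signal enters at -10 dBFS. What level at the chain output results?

Stage 1: 30 dB above -40 dBFS, reduced 2.5:1 to 12 dB above → -28 dBFS; +7 dB make-up → -21 dBFS.
Stage 2: below threshold (-21 ≤ -17); passes unchanged; output -21 dBFS.

-21 dBFS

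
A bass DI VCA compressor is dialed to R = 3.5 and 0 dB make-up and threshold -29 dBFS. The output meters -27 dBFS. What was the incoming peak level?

-22 dBFS

The compressed level sits -27 − (-29) = 2 dB over threshold.
Undo the ratio: input overshoot = 2 × 3.5 = 7 dB, giving input = -22 dBFS.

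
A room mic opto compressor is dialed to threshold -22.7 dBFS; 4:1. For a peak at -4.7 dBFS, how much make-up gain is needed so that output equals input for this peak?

Overshoot 18 dB → 18/4 = 4.5 dB after compression, so the compressed level is -22.7 + 4.5 = -18.2 dBFS.
Make-up = target − compressed = -4.7 − (-18.2) = 13.5 dB.

13.5 dB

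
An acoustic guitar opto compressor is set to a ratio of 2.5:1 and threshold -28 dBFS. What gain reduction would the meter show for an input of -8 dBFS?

Overshoot = -8 − (-28) = 20 dB.
After 2.5:1 compression the overshoot becomes 20/2.5 = 8 dB.
Gain reduction = 20 − 8 = 12 dB.

12 dB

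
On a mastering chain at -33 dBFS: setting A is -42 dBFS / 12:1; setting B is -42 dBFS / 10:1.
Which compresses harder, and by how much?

A: 9 dB over, compressed to 0.75 dB over, so 8.25 dB of GR.
B: 9 dB over, compressed to 0.9 dB over, so 8.1 dB of GR.
A reduces 0.15 dB more.

A, by 0.15 dB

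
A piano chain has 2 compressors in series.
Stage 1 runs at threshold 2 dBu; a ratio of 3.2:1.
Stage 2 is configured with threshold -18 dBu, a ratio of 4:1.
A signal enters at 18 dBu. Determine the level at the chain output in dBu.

-11.75 dBu

Stage 1: 16 dB above 2 dBu, reduced 3.2:1 to 5 dB above → 7 dBu.
Stage 2: 7 dBu is 25 dB over -18 dBu; at 4:1 that becomes 6.25 dB over, giving -11.75 dBu.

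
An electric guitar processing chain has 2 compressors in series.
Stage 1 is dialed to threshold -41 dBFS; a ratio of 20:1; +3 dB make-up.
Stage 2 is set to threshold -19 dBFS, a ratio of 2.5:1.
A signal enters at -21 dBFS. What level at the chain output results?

Stage 1: overshoot 20 dB → 20/20 = 1 dB → -40 dBFS; +3 dB make-up → -37 dBFS.
Stage 2: -37 dBFS is at or below the -19 dBFS threshold — no compression; output -37 dBFS.

-37 dBFS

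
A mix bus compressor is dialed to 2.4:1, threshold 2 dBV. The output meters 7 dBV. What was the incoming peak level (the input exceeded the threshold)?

14 dBV

The compressed level sits 7 − 2 = 5 dB over threshold.
Before 2.4:1 compression the overshoot was 5 × 2.4 = 12 dB, so input = 2 + 12 = 14 dBV.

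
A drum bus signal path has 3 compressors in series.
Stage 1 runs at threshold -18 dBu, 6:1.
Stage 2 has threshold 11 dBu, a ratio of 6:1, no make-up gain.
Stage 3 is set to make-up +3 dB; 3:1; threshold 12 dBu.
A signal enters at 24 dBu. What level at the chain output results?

Stage 1: overshoot 42 dB → 42/6 = 7 dB → -11 dBu.
Stage 2: below threshold (-11 ≤ 11); passes unchanged; output -11 dBu.
Stage 3: -11 dBu is at or below the 12 dBu threshold — no compression; make-up brings it to -8 dBu.

-8 dBu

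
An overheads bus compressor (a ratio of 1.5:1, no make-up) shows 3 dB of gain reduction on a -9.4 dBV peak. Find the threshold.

Gain reduction = -9.4 − (-12.4) = 3 dB; output overshoot = GR / (R − 1) = 3 / 0.5 = 6 dB.
Threshold = output − output overshoot = -12.4 − 6 = -18.4 dBV.

-18.4 dBV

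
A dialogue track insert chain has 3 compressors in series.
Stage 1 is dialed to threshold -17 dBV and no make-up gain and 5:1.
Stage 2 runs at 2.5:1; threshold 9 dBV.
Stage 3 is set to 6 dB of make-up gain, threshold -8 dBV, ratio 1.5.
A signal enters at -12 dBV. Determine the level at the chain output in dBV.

-10 dBV

Stage 1: -12 dBV is 5 dB over -17 dBV; at 5:1 that becomes 1 dB over, giving -16 dBV.
Stage 2: below threshold (-16 ≤ 9); passes unchanged; output -16 dBV.
Stage 3: below threshold (-16 ≤ -8); passes unchanged; make-up brings it to -10 dBV.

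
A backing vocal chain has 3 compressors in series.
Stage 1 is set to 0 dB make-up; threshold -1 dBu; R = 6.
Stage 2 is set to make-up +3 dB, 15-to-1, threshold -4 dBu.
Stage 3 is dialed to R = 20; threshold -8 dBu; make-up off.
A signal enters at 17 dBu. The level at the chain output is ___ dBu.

Stage 1: 18 dB above -1 dBu, reduced 6:1 to 3 dB above → 2 dBu.
Stage 2: overshoot 6 dB → 6/15 = 0.4 dB → -3.6 dBu; +3 dB make-up → -0.6 dBu.
Stage 3: 7.4 dB above -8 dBu, reduced 20:1 to 0.37 dB above → -7.63 dBu.

-7.63 dBu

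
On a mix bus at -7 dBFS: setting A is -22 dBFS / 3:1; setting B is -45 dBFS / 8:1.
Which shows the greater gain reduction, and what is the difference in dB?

A: GR = 15 − 15/3 = 10 dB.
B: GR = 38 − 38/8 = 33.25 dB.
B reduces 23.25 dB more.

B, by 23.25 dB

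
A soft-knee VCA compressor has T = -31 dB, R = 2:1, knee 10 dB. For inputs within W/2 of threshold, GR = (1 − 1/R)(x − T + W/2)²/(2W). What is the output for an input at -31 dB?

-31.625 dB

x − T + W/2 = -31 − (-31) + 5 = 5.
GR = (1 − 1/2) × 5² / 20 = 0.5 × 25 / 20 = 0.625 dB.
Output = -31 − 0.625 = -31.625 dB.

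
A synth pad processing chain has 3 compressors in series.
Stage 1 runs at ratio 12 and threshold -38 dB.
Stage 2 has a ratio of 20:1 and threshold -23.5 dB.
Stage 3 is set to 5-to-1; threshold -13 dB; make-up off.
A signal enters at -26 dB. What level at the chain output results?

-37 dB

Stage 1: overshoot 12 dB → 12/12 = 1 dB → -37 dB.
Stage 2: -37 dB is at or below the -23.5 dB threshold — no compression; output -37 dB.
Stage 3: below threshold (-37 ≤ -13); passes unchanged; output -37 dB.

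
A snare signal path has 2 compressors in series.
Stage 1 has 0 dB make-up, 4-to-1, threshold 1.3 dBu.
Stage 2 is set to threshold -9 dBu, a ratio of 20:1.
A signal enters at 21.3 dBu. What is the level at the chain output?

-8.235 dBu

Stage 1: 20 dB above 1.3 dBu, reduced 4:1 to 5 dB above → 6.3 dBu.
Stage 2: overshoot 15.3 dB → 15.3/20 = 0.765 dB → -8.235 dBu.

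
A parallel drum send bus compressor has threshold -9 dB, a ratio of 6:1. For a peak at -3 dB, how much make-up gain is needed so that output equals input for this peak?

5 dB

Without make-up, output = threshold + overshoot/6 = -9 + 1 = -8 dB.
Gap to target: 5 dB.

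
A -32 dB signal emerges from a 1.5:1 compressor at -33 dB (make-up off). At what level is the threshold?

-35 dB

Input is 3 dB above T (since output overshoot × R = input overshoot: (-33 − T)·1.5 = -32 − T gives T = -35 dB).
Check: -35 + (-32 − (-35))/1.5 = -35 + 2 = -33 dB. ✓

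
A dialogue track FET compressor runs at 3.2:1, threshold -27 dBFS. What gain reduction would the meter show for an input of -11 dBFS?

Overshoot = -11 − (-27) = 16 dB.
After 3.2:1 compression the overshoot becomes 16/3.2 = 5 dB.
GR = overshoot in − overshoot out = 16 − 5 = 11 dB.

11 dB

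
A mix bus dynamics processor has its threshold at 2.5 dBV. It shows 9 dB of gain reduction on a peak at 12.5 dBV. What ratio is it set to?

Input overshoot = 12.5 − 2.5 = 10 dB.
Output overshoot = 10 − 9 = 1 dB.
Ratio = input overshoot / output overshoot = 10 / 1 = 10.

10:1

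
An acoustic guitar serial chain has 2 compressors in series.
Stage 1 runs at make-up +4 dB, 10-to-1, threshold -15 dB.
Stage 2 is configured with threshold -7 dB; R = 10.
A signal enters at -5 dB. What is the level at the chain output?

Stage 1: overshoot 10 dB → 10/10 = 1 dB → -14 dB; +4 dB make-up → -10 dB.
Stage 2: -10 dB ≤ -7 dB, so stage 2 doesn't engage; output -10 dB.

-10 dB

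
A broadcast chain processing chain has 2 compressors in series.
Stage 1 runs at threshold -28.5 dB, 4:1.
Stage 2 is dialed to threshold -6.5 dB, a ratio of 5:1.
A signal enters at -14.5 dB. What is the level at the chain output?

Stage 1: overshoot 14 dB → 14/4 = 3.5 dB → -25 dB.
Stage 2: below threshold (-25 ≤ -6.5); passes unchanged; output -25 dB.

-25 dB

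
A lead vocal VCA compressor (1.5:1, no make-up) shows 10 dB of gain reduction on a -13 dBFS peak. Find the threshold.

Let T be the threshold. Output overshoot = (input overshoot)/R, so -23 − T = (-13 − T)/1.5.
1.5·(-23 − T) = -13 − T → 0.5·T = -34.5 − (-13) = -21.5.
T = -21.5/0.5 = -43 dBFS.

-43 dBFS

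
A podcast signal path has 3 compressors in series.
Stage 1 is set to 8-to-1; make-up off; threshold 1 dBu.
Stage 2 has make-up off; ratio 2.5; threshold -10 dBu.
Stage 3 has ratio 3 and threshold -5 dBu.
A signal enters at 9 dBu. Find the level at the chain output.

Stage 1: overshoot 8 dB → 8/8 = 1 dB → 2 dBu.
Stage 2: 2 dBu is 12 dB over -10 dBu; at 2.5:1 that becomes 4.8 dB over, giving -5.2 dBu.
Stage 3: -5.2 dBu ≤ -5 dBu, so stage 3 doesn't engage; output -5.2 dBu.

-5.2 dBu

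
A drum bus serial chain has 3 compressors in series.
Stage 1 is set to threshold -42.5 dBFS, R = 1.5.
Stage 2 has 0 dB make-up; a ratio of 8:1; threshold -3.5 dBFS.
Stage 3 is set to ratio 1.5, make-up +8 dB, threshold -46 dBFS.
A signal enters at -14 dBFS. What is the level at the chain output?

-23 dBFS

Stage 1: -14 dBFS is 28.5 dB over -42.5 dBFS; at 1.5:1 that becomes 19 dB over, giving -23.5 dBFS.
Stage 2: -23.5 dBFS ≤ -3.5 dBFS, so stage 2 doesn't engage; output -23.5 dBFS.
Stage 3: overshoot 22.5 dB → 22.5/1.5 = 15 dB → -31 dBFS; +8 dB make-up → -23 dBFS.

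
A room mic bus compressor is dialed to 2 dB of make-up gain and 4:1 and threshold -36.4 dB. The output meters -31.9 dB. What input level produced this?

-26.4 dB

Stripping the +2 dB make-up gives -33.9 dB at the gain stage.
The compressed level sits -33.9 − (-36.4) = 2.5 dB over threshold.
Before 4:1 compression the overshoot was 2.5 × 4 = 10 dB, so input = -36.4 + 10 = -26.4 dB.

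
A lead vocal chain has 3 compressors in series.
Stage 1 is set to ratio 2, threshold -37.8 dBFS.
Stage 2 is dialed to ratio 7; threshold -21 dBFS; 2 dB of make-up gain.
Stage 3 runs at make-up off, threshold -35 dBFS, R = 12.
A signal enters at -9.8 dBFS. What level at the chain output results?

Stage 1: 28 dB above -37.8 dBFS, reduced 2:1 to 14 dB above → -23.8 dBFS.
Stage 2: -23.8 dBFS is at or below the -21 dBFS threshold — no compression; make-up brings it to -21.8 dBFS.
Stage 3: 13.2 dB above -35 dBFS, reduced 12:1 to 1.1 dB above → -33.9 dBFS.

-33.9 dBFS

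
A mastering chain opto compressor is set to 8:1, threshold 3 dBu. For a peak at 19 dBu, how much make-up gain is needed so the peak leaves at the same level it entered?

14 dB

Without make-up, output = threshold + overshoot/8 = 3 + 2 = 5 dBu.
Gap to target: 14 dB.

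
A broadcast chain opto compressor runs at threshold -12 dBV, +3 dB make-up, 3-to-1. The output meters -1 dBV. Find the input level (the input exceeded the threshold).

12 dBV

Stripping the +3 dB make-up gives -4 dBV at the gain stage.
The compressed level sits -4 − (-12) = 8 dB over threshold.
Input overshoot = R × output overshoot = 24 dB → input = -12 + 24 = 12 dBV.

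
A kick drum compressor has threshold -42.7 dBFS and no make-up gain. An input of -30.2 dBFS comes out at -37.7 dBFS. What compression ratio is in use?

Input overshoot = -30.2 − (-42.7) = 12.5 dB; output overshoot = -37.7 − (-42.7) = 5 dB.
Ratio = 12.5 / 5 = 2.5.

2.5:1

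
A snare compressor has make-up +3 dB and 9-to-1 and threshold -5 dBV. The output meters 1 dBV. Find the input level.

Stripping the +3 dB make-up gives -2 dBV at the gain stage.
That's 3 dB above the -5 dBV threshold.
Undo the ratio: input overshoot = 3 × 9 = 27 dB, giving input = 22 dBV.

22 dBV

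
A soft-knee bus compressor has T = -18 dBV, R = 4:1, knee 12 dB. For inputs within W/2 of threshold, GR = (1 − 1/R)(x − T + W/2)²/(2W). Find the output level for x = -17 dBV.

-18.53125 dBV

x − T + W/2 = -17 − (-18) + 6 = 7.
GR = (1 − 1/4) × 7² / 24 = 0.75 × 49 / 24 = 1.53125 dB.
Output = -17 − 1.53125 = -18.53125 dBV.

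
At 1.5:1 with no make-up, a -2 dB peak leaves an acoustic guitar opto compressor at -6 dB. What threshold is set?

-14 dB

Gain reduction = -2 − (-6) = 4 dB; output overshoot = GR / (R − 1) = 4 / 0.5 = 8 dB.
Threshold = output − output overshoot = -6 − 8 = -14 dB.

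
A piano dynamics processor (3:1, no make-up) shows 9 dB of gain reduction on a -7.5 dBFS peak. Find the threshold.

-21 dBFS

Gain reduction = -7.5 − (-16.5) = 9 dB; output overshoot = GR / (R − 1) = 9 / 2 = 4.5 dB.
Threshold = output − output overshoot = -16.5 − 4.5 = -21 dBFS.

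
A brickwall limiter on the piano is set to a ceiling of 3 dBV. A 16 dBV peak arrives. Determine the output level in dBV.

3 dBV

The limiter clamps the peak to its 3 dBV ceiling.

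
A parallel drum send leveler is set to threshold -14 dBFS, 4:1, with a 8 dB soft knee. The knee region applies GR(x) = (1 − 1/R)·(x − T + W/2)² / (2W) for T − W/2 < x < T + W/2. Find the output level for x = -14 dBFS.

x − T + W/2 = -14 − (-14) + 4 = 4.
GR = (1 − 1/4) × 4² / 16 = 0.75 × 16 / 16 = 0.75 dB.
Output = -14 − 0.75 = -14.75 dBFS.

-14.75 dBFS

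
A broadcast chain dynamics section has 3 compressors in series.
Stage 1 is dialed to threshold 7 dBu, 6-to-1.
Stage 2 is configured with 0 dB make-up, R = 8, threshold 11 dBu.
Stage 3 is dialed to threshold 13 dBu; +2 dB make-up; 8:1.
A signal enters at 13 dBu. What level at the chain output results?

10 dBu

Stage 1: overshoot 6 dB → 6/6 = 1 dB → 8 dBu.
Stage 2: 8 dBu ≤ 11 dBu, so stage 2 doesn't engage; output 8 dBu.
Stage 3: 8 dBu ≤ 13 dBu, so stage 3 doesn't engage; make-up brings it to 10 dBu.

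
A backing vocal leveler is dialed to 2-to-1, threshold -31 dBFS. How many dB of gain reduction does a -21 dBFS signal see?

Overshoot = -21 − (-31) = 10 dB.
After 2:1 compression the overshoot becomes 10/2 = 5 dB.
GR = overshoot in − overshoot out = 10 − 5 = 5 dB.

5 dB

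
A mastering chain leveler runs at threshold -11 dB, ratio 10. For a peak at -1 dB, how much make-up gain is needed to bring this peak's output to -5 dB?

Overshoot 10 dB → 10/10 = 1 dB after compression, so the compressed level is -11 + 1 = -10 dB.
Make-up = target − compressed = -5 − (-10) = 5 dB.

5 dB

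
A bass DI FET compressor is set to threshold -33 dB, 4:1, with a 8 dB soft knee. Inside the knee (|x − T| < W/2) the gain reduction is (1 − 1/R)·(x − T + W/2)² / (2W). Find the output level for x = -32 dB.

-33.171875 dB

x − T + W/2 = -32 − (-33) + 4 = 5.
GR = (1 − 1/4) × 5² / 16 = 0.75 × 25 / 16 = 1.171875 dB.
Output = -32 − 1.171875 = -33.171875 dB.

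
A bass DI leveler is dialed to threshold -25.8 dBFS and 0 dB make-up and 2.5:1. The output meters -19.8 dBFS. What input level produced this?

That's 6 dB above the -25.8 dBFS threshold.
Before 2.5:1 compression the overshoot was 6 × 2.5 = 15 dB, so input = -25.8 + 15 = -10.8 dBFS.

-10.8 dBFS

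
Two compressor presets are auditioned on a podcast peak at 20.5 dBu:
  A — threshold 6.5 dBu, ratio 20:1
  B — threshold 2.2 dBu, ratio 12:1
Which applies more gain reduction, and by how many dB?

B, by 3.475 dB

A: overshoot 14 dB → output overshoot 0.7 dB → GR 13.3 dB.
B: overshoot 18.3 dB → output overshoot 1.525 dB → GR 16.775 dB.
Difference: 3.475 dB in favour of B.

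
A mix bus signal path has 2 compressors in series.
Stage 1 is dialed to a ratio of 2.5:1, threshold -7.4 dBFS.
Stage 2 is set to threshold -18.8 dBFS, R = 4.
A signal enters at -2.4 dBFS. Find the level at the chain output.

-15.45 dBFS

Stage 1: -2.4 dBFS is 5 dB over -7.4 dBFS; at 2.5:1 that becomes 2 dB over, giving -5.4 dBFS.
Stage 2: -5.4 dBFS is 13.4 dB over -18.8 dBFS; at 4:1 that becomes 3.35 dB over, giving -15.45 dBFS.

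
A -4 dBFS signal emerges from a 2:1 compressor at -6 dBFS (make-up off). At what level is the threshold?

-8 dBFS

Input is 4 dB above T (since output overshoot × R = input overshoot: (-6 − T)·2 = -4 − T gives T = -8 dBFS).
Check: -8 + (-4 − (-8))/2 = -8 + 2 = -6 dBFS. ✓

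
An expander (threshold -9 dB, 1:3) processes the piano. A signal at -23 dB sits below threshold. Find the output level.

Undershoot = (-9) − (-23) = 14 dB.
At 1:3, that expands to 42 dB under threshold.
Output = -9 − 42 = -51 dB.

-51 dB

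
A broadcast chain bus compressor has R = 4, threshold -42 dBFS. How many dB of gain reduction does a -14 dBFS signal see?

-14 dBFS exceeds the threshold by 28 dB.
At 4:1, output sits 28/4 = 7 dB above threshold.
So the signal is attenuated by 28 − 7 = 21 dB.

21 dB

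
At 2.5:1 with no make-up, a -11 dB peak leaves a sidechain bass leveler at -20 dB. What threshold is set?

Input is 15 dB above T (since output overshoot × R = input overshoot: (-20 − T)·2.5 = -11 − T gives T = -26 dB).
Check: -26 + (-11 − (-26))/2.5 = -26 + 6 = -20 dB. ✓

-26 dB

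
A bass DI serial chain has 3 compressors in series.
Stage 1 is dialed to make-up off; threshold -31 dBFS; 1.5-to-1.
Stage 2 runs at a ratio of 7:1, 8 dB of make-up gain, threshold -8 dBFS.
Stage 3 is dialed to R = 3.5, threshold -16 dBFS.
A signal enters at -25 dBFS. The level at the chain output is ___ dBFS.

Stage 1: -25 dBFS is 6 dB over -31 dBFS; at 1.5:1 that becomes 4 dB over, giving -27 dBFS.
Stage 2: -27 dBFS ≤ -8 dBFS, so stage 2 doesn't engage; make-up brings it to -19 dBFS.
Stage 3: below threshold (-19 ≤ -16); passes unchanged; output -19 dBFS.

-19 dBFS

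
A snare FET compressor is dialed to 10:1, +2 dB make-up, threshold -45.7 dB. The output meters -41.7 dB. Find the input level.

-25.7 dB

Before make-up, the level was -41.7 − 2 = -43.7 dB.
That's 2 dB above the -45.7 dB threshold.
Before 10:1 compression the overshoot was 2 × 10 = 20 dB, so input = -45.7 + 20 = -25.7 dB.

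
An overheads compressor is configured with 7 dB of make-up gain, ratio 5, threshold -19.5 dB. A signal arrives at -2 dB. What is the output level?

-2 dB sits 17.5 dB over threshold.
The 17.5 dB excess becomes 3.5 dB after 5:1 reduction.
That puts the output at -16 dB; make-up adds 7 dB, giving -9 dB.

-9 dB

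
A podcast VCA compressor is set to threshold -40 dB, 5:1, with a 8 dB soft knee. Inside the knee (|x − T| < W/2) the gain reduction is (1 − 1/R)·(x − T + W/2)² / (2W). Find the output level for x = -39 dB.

-40.25 dB

x − T + W/2 = -39 − (-40) + 4 = 5.
GR = (1 − 1/5) × 5² / 16 = 0.8 × 25 / 16 = 1.25 dB.
Output = -39 − 1.25 = -40.25 dB.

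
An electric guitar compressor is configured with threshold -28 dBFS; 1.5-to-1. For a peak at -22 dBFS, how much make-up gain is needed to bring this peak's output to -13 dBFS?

Overshoot 6 dB → 6/1.5 = 4 dB after compression, so the compressed level is -28 + 4 = -24 dBFS.
Make-up = target − compressed = -13 − (-24) = 11 dB.

11 dB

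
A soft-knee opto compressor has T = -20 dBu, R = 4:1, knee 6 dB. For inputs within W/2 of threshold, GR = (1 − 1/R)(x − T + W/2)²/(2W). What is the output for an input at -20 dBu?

-20.5625 dBu

x − T + W/2 = -20 − (-20) + 3 = 3.
GR = (1 − 1/4) × 3² / 12 = 0.75 × 9 / 12 = 0.5625 dB.
Output = -20 − 0.5625 = -20.5625 dBu.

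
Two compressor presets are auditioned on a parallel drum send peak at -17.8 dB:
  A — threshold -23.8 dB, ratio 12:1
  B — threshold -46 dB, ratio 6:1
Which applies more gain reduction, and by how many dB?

B, by 18 dB

A: GR = 6 − 6/12 = 5.5 dB.
B: GR = 28.2 − 28.2/6 = 23.5 dB.
Difference: 18 dB in favour of B.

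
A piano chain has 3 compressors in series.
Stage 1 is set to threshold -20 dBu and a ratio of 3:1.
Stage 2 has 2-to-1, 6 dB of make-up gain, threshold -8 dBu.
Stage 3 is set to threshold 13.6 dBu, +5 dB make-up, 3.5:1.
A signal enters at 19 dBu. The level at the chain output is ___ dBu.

Stage 1: 19 dBu is 39 dB over -20 dBu; at 3:1 that becomes 13 dB over, giving -7 dBu.
Stage 2: -7 dBu is 1 dB over -8 dBu; at 2:1 that becomes 0.5 dB over, giving -7.5 dBu; +6 dB make-up → -1.5 dBu.
Stage 3: below threshold (-1.5 ≤ 13.6); passes unchanged; make-up brings it to 3.5 dBu.

3.5 dBu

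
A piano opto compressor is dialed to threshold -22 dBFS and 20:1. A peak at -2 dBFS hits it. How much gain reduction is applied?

19 dB

-2 dBFS exceeds the threshold by 20 dB.
After 20:1 compression the overshoot becomes 20/20 = 1 dB.
Gain reduction = 20 − 1 = 19 dB.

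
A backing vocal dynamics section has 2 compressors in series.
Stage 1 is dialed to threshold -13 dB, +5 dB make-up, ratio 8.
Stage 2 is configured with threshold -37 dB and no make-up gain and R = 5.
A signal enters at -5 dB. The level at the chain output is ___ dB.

Stage 1: overshoot 8 dB → 8/8 = 1 dB → -12 dB; +5 dB make-up → -7 dB.
Stage 2: 30 dB above -37 dB, reduced 5:1 to 6 dB above → -31 dB.

-31 dB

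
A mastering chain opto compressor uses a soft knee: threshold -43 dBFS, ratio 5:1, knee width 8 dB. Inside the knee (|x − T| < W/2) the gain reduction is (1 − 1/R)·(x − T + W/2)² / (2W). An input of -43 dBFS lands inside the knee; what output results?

-43.8 dBFS

x − T + W/2 = -43 − (-43) + 4 = 4.
GR = (1 − 1/5) × 4² / 16 = 0.8 × 16 / 16 = 0.8 dB.
Output = -43 − 0.8 = -43.8 dBFS.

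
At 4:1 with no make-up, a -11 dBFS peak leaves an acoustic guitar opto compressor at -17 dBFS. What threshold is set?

-19 dBFS

Gain reduction = -11 − (-17) = 6 dB; output overshoot = GR / (R − 1) = 6 / 3 = 2 dB.
Threshold = output − output overshoot = -17 − 2 = -19 dBFS.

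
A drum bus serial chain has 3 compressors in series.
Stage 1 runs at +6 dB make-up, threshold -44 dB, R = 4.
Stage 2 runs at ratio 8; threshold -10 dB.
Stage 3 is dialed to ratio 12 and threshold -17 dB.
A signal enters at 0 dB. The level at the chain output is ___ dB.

Stage 1: 0 dB is 44 dB over -44 dB; at 4:1 that becomes 11 dB over, giving -33 dB; +6 dB make-up → -27 dB.
Stage 2: below threshold (-27 ≤ -10); passes unchanged; output -27 dB.
Stage 3: -27 dB ≤ -17 dB, so stage 3 doesn't engage; output -27 dB.

-27 dB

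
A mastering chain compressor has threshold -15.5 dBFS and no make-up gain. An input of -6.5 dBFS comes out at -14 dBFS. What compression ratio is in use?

6:1

Input overshoot = -6.5 − (-15.5) = 9 dB; output overshoot = -14 − (-15.5) = 1.5 dB.
Ratio = 9 / 1.5 = 6.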